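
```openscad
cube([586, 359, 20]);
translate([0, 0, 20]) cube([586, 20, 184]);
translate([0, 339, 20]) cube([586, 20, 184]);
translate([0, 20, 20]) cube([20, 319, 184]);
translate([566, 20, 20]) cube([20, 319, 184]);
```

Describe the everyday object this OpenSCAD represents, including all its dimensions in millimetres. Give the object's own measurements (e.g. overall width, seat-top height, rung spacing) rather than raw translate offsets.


An open-topped rectangular box: outside dimensions 586×359×204 mm, with a uniform wall and base thickness of 20 mm. The base is a full 586×359 slab on the floor; four walls sit on top of the base. The front and back walls (the −y and +y sides) span the full width; the two side walls fit between them.


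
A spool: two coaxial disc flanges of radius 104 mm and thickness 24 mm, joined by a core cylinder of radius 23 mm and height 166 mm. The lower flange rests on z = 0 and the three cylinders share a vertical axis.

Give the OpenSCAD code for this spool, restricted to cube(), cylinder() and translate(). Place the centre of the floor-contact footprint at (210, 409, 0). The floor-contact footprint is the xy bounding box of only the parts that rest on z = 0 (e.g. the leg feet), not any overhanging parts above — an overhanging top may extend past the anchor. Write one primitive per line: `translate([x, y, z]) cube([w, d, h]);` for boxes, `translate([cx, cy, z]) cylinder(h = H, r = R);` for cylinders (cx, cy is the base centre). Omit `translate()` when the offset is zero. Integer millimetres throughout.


translate([210, 409, 0]) cylinder(h = 24, r = 104);
translate([210, 409, 24]) cylinder(h = 166, r = 23);
translate([210, 409, 190]) cylinder(h = 24, r = 104);


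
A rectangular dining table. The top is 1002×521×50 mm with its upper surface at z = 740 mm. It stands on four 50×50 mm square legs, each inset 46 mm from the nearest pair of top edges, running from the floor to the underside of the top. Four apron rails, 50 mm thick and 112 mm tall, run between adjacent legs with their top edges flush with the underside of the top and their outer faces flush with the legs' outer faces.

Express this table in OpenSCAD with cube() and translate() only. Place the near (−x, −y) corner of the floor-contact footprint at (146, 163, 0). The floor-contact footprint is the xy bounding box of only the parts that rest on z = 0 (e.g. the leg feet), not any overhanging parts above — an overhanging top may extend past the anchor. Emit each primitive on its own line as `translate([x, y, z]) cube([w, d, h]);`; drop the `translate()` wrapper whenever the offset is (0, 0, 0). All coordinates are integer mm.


// leg_h = 740 - 50 = 690
// apron z = 690 - 112 = 578
translate([100, 117, 690]) cube([1002, 521, 50]);
translate([146, 163, 0]) cube([50, 50, 690]);
translate([1006, 163, 0]) cube([50, 50, 690]);
translate([146, 542, 0]) cube([50, 50, 690]);
translate([1006, 542, 0]) cube([50, 50, 690]);
translate([196, 163, 578]) cube([810, 50, 112]);
translate([196, 542, 578]) cube([810, 50, 112]);
translate([146, 213, 578]) cube([50, 329, 112]);
translate([1006, 213, 578]) cube([50, 329, 112]);


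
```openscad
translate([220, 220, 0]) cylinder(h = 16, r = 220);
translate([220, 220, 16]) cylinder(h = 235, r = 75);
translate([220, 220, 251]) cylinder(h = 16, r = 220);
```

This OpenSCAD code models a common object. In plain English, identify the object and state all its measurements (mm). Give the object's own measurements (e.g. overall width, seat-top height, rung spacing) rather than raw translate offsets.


A spool: two coaxial disc flanges of radius 220 mm and thickness 16 mm, joined by a core cylinder of radius 75 mm and height 235 mm. The lower flange rests on z = 0 and the three cylinders share a vertical axis.


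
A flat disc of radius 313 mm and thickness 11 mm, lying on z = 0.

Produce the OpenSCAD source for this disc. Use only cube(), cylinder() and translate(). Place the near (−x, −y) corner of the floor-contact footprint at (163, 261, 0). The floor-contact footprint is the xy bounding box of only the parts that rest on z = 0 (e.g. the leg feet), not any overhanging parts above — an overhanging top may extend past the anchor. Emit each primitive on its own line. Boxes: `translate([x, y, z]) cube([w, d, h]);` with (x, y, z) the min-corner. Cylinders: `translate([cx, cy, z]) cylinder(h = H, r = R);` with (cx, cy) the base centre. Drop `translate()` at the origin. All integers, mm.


translate([476, 574, 0]) cylinder(h = 11, r = 313);


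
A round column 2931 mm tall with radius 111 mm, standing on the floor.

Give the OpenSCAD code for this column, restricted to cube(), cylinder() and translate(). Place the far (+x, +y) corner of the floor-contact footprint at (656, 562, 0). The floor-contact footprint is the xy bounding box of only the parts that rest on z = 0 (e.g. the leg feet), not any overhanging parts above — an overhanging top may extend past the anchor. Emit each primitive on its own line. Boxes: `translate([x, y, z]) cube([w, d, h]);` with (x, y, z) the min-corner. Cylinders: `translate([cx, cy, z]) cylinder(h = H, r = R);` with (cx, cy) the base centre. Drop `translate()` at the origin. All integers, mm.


translate([545, 451, 0]) cylinder(h = 2931, r = 111);


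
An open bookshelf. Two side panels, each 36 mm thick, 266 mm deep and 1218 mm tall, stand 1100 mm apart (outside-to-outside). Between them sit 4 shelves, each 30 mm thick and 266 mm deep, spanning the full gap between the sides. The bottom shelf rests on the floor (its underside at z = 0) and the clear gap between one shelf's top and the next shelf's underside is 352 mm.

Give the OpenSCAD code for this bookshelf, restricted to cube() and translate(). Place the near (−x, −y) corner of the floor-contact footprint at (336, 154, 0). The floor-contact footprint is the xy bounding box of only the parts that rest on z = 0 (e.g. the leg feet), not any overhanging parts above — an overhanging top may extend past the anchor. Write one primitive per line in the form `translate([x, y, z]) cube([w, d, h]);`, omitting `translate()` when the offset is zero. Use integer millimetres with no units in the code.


translate([336, 154, 0]) cube([36, 266, 1218]);
translate([1400, 154, 0]) cube([36, 266, 1218]);
translate([372, 154, 0]) cube([1028, 266, 30]);
translate([372, 154, 382]) cube([1028, 266, 30]);
translate([372, 154, 764]) cube([1028, 266, 30]);
translate([372, 154, 1146]) cube([1028, 266, 30]);


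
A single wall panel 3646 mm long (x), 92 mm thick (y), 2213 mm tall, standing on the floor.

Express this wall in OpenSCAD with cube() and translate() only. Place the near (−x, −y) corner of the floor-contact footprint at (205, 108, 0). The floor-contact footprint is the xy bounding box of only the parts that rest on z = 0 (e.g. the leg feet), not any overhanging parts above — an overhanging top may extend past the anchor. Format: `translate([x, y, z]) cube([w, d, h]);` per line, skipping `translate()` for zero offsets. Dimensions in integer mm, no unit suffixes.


translate([205, 108, 0]) cube([3646, 92, 2213]);


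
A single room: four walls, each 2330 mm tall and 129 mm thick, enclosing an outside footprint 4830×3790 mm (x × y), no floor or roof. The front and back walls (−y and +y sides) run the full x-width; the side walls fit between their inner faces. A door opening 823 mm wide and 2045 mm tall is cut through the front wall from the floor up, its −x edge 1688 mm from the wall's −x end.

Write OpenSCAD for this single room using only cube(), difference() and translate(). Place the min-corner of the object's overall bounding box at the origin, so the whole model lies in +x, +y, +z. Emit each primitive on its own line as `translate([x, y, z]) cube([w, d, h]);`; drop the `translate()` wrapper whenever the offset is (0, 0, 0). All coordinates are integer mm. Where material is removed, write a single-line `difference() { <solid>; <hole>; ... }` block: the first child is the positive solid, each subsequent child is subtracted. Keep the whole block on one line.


difference() { cube([4830, 129, 2330]); translate([1688, 0, 0]) cube([823, 129, 2045]); }
translate([0, 3661, 0]) cube([4830, 129, 2330]);
translate([0, 129, 0]) cube([129, 3532, 2330]);
translate([4701, 129, 0]) cube([129, 3532, 2330]);


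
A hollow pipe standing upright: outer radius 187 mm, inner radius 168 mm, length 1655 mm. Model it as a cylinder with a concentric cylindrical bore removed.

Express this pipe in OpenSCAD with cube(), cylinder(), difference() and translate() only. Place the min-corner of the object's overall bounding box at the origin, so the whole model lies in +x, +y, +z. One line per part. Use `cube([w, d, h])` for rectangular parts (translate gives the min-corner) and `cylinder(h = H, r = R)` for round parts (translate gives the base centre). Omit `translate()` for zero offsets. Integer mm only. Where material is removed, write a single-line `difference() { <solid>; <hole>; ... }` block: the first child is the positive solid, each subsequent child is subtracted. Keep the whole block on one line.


difference() { translate([187, 187, 0]) cylinder(h = 1655, r = 187); translate([187, 187, 0]) cylinder(h = 1655, r = 168); }


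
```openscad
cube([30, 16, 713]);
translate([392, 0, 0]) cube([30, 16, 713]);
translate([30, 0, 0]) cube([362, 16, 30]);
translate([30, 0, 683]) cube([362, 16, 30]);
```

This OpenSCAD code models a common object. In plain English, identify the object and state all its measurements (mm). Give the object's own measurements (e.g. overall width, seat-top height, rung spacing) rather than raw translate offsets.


A rectangular picture frame lying in the x–z plane (depth along y). The opening is 362 mm wide (x) by 653 mm tall (z), surrounded by a border 30 mm wide on all four sides. The frame is 16 mm deep and is made of two full-height vertical stiles with two horizontal rails fitted between them.


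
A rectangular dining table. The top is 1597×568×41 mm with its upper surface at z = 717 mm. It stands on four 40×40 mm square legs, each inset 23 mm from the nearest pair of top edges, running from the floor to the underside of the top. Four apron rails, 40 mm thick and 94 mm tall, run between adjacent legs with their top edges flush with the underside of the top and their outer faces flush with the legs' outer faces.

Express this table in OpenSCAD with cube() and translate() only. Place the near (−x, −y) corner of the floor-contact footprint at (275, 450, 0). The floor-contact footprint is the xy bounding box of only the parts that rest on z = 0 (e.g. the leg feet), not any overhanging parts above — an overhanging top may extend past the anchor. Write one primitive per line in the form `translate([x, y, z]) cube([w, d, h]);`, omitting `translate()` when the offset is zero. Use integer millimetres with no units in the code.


translate([252, 427, 676]) cube([1597, 568, 41]);
translate([275, 450, 0]) cube([40, 40, 676]);
translate([1786, 450, 0]) cube([40, 40, 676]);
translate([275, 932, 0]) cube([40, 40, 676]);
translate([1786, 932, 0]) cube([40, 40, 676]);
translate([315, 450, 582]) cube([1471, 40, 94]);
translate([315, 932, 582]) cube([1471, 40, 94]);
translate([275, 490, 582]) cube([40, 442, 94]);
translate([1786, 490, 582]) cube([40, 442, 94]);


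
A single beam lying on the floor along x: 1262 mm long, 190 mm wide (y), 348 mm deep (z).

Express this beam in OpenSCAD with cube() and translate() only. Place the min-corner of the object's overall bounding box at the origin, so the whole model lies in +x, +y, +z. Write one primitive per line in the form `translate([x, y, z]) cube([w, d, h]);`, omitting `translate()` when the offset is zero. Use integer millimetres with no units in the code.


cube([1262, 190, 348]);


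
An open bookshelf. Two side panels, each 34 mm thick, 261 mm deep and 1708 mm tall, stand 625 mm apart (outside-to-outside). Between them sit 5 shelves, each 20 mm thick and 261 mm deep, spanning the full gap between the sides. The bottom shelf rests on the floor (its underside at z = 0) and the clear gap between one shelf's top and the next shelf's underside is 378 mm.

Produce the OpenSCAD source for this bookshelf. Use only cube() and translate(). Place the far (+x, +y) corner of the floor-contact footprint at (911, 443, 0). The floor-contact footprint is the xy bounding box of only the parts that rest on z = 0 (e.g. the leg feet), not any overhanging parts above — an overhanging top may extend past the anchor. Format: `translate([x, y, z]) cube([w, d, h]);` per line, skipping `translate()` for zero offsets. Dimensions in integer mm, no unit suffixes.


translate([286, 182, 0]) cube([34, 261, 1708]);
translate([877, 182, 0]) cube([34, 261, 1708]);
translate([320, 182, 0]) cube([557, 261, 20]);
translate([320, 182, 398]) cube([557, 261, 20]);
translate([320, 182, 796]) cube([557, 261, 20]);
translate([320, 182, 1194]) cube([557, 261, 20]);
translate([320, 182, 1592]) cube([557, 261, 20]);


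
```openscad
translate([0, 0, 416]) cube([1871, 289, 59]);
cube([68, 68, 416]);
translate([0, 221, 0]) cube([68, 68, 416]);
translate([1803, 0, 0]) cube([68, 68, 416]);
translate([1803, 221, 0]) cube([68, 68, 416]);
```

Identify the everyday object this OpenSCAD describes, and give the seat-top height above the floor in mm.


A bench. The seat-top height is 475 mm.

A long slab on four corner posts — a bench. The slab sits at z = 416 with thickness 59, so the top is 416 + 59 = 475 mm.


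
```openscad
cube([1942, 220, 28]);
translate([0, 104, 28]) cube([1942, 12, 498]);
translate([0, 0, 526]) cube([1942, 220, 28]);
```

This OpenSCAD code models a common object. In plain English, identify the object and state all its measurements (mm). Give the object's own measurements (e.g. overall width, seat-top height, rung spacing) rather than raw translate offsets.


An I-beam lying along x, 1942 mm long. Overall section height 554 mm. Two flanges 220 mm wide (y) and 28 mm thick, one on the floor and one at the top; a web 12 mm thick runs between them, centred on the flange width.


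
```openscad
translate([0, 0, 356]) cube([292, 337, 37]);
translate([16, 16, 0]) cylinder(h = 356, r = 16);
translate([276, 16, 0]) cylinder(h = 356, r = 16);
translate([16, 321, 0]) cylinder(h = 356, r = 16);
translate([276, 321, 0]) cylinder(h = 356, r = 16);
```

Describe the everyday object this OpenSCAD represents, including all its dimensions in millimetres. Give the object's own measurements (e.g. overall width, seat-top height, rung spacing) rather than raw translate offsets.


A four-legged stool. The seat is a 292×337×37 mm slab whose top surface is at z = 393 mm; four round legs, each 32 mm in diameter, run from the floor (z = 0) to the underside of the seat, each leg's axis is inset half a diameter from the nearest pair of seat edges (so the leg's bounding box is flush with the corner).


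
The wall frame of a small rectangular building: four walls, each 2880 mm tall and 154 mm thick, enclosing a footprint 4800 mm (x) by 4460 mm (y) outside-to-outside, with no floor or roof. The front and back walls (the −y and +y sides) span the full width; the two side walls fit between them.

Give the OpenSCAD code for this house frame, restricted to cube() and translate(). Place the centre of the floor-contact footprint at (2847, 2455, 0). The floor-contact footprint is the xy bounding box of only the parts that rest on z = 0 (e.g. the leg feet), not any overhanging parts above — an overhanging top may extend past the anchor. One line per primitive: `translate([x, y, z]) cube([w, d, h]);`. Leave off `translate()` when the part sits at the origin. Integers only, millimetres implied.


translate([447, 225, 0]) cube([4800, 154, 2880]);
translate([447, 4531, 0]) cube([4800, 154, 2880]);
translate([447, 379, 0]) cube([154, 4152, 2880]);
translate([5093, 379, 0]) cube([154, 4152, 2880]);


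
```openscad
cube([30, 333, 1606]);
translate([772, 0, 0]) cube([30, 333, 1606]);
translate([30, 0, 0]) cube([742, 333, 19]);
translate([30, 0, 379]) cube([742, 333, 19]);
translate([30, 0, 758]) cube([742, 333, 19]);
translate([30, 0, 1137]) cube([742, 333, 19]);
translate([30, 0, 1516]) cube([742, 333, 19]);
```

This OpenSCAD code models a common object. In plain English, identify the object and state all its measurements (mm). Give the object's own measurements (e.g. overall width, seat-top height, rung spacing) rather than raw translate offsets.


An open bookshelf. Two side panels, each 30 mm thick, 333 mm deep and 1606 mm tall, stand 802 mm apart (outside-to-outside). Between them sit 5 shelves, each 19 mm thick and 333 mm deep, spanning the full gap between the sides. The bottom shelf rests on the floor (its underside at z = 0) and the clear gap between one shelf's top and the next shelf's underside is 360 mm.


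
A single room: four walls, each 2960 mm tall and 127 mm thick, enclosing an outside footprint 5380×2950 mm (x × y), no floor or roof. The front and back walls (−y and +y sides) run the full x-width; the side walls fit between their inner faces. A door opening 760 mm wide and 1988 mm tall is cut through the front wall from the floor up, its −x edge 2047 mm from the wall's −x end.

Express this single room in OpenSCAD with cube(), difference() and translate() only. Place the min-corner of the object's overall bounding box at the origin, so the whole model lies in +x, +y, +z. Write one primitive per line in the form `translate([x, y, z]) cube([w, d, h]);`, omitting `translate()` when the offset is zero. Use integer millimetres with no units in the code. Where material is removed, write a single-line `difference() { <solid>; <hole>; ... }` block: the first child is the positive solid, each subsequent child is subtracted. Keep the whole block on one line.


difference() { cube([5380, 127, 2960]); translate([2047, 0, 0]) cube([760, 127, 1988]); }
translate([0, 2823, 0]) cube([5380, 127, 2960]);
translate([0, 127, 0]) cube([127, 2696, 2960]);
translate([5253, 127, 0]) cube([127, 2696, 2960]);


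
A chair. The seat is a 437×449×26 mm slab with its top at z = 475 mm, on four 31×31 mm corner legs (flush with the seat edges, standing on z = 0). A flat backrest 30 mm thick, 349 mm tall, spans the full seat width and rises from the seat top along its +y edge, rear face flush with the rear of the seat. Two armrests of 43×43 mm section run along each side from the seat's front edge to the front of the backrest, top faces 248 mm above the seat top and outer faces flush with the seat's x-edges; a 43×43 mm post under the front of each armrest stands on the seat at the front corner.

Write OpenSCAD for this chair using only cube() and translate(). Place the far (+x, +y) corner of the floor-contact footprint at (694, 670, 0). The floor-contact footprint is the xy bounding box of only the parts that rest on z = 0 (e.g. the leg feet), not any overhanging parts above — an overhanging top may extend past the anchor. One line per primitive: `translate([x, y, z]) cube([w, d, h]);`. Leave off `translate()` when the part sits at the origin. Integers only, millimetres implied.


// leg_h = 475 - 26 = 449
// arm post h = 248 - 43 = 205
translate([257, 221, 449]) cube([437, 449, 26]);
translate([257, 221, 0]) cube([31, 31, 449]);
translate([663, 221, 0]) cube([31, 31, 449]);
translate([257, 639, 0]) cube([31, 31, 449]);
translate([663, 639, 0]) cube([31, 31, 449]);
translate([257, 640, 475]) cube([437, 30, 349]);
translate([257, 221, 680]) cube([43, 419, 43]);
translate([651, 221, 680]) cube([43, 419, 43]);
translate([257, 221, 475]) cube([43, 43, 205]);
translate([651, 221, 475]) cube([43, 43, 205]);


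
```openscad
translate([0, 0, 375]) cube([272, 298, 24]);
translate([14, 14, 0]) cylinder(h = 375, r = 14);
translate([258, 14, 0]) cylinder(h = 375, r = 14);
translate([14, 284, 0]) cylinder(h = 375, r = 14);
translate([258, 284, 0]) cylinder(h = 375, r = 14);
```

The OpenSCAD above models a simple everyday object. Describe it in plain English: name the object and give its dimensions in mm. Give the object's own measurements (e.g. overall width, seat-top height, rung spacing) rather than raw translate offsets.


A simple wooden stool: a rectangular seat 272 mm (x) by 298 mm (y), 24 mm thick, top face at z = 399 mm, on four round legs, each 28 mm in diameter. The legs rest on z = 0, each leg's axis is inset half a diameter from the nearest pair of seat edges (so the leg's bounding box is flush with the corner).


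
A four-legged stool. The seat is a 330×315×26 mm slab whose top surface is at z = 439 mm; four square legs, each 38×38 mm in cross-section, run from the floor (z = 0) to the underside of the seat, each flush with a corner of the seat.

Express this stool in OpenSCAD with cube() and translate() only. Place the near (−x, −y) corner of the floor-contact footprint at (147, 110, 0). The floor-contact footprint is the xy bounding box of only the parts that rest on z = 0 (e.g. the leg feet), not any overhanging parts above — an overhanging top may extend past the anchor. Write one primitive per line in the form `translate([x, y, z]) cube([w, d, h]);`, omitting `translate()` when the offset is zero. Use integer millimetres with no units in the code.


translate([147, 110, 413]) cube([330, 315, 26]);
translate([147, 110, 0]) cube([38, 38, 413]);
translate([439, 110, 0]) cube([38, 38, 413]);
translate([147, 387, 0]) cube([38, 38, 413]);
translate([439, 387, 0]) cube([38, 38, 413]);


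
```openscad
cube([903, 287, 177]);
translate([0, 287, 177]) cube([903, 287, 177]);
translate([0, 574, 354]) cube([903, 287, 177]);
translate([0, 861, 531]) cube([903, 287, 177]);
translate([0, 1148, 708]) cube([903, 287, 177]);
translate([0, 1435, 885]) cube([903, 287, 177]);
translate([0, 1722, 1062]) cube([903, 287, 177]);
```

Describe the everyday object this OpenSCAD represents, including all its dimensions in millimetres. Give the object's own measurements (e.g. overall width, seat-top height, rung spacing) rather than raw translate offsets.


A straight staircase of 7 solid steps. Each step is 903 mm wide (x), 287 mm deep (y, the going) and 177 mm tall (the rise). The first step rests on the floor; each subsequent step sits one going further in +y and one rise higher in +z, directly behind and above the previous step with no overlap.


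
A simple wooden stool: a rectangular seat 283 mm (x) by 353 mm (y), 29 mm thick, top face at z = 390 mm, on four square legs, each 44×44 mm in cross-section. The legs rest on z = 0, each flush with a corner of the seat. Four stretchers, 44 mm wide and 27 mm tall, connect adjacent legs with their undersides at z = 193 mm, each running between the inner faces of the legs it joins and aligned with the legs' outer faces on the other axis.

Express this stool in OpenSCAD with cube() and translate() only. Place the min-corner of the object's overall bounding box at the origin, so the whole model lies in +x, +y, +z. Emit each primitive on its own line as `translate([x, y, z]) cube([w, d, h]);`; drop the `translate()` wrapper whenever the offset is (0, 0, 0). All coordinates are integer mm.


translate([0, 0, 361]) cube([283, 353, 29]);
cube([44, 44, 361]);
translate([239, 0, 0]) cube([44, 44, 361]);
translate([0, 309, 0]) cube([44, 44, 361]);
translate([239, 309, 0]) cube([44, 44, 361]);
translate([44, 0, 193]) cube([195, 44, 27]);
translate([44, 309, 193]) cube([195, 44, 27]);
translate([0, 44, 193]) cube([44, 265, 27]);
translate([239, 44, 193]) cube([44, 265, 27]);


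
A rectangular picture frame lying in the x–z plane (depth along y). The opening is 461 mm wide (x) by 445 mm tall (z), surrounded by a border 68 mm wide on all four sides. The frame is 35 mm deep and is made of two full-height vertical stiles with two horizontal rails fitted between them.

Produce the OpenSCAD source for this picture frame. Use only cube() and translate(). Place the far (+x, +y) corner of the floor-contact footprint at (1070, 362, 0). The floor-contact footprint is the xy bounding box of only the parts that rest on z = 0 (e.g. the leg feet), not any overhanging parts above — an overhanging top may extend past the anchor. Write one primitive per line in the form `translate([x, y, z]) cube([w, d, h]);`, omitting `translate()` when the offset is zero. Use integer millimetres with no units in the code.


translate([473, 327, 0]) cube([68, 35, 581]);
translate([1002, 327, 0]) cube([68, 35, 581]);
translate([541, 327, 0]) cube([461, 35, 68]);
translate([541, 327, 513]) cube([461, 35, 68]);


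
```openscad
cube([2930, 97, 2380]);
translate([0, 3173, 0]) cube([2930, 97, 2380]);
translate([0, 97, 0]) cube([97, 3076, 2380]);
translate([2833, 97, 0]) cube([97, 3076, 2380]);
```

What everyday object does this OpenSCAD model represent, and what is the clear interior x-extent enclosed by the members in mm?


A house (or room) frame. The interior width is 2736 mm.

Four 2380 mm walls enclosing a rectangle with no floor or roof — a room or house frame. Outside width is 2930 mm and wall thickness is 97 mm, so the interior width is 2930 − 2 × 97 = 2736 mm.


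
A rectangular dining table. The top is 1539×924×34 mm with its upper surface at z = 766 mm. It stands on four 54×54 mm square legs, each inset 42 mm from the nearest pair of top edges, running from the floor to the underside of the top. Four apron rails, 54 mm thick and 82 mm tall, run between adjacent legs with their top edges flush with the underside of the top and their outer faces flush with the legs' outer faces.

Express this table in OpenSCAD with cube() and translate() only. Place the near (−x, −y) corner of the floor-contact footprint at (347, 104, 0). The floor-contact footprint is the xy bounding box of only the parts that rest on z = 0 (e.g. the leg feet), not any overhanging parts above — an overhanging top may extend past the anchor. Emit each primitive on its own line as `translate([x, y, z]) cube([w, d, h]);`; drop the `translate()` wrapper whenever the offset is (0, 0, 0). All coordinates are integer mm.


translate([305, 62, 732]) cube([1539, 924, 34]);
translate([347, 104, 0]) cube([54, 54, 732]);
translate([1748, 104, 0]) cube([54, 54, 732]);
translate([347, 890, 0]) cube([54, 54, 732]);
translate([1748, 890, 0]) cube([54, 54, 732]);
translate([401, 104, 650]) cube([1347, 54, 82]);
translate([401, 890, 650]) cube([1347, 54, 82]);
translate([347, 158, 650]) cube([54, 732, 82]);
translate([1748, 158, 650]) cube([54, 732, 82]);


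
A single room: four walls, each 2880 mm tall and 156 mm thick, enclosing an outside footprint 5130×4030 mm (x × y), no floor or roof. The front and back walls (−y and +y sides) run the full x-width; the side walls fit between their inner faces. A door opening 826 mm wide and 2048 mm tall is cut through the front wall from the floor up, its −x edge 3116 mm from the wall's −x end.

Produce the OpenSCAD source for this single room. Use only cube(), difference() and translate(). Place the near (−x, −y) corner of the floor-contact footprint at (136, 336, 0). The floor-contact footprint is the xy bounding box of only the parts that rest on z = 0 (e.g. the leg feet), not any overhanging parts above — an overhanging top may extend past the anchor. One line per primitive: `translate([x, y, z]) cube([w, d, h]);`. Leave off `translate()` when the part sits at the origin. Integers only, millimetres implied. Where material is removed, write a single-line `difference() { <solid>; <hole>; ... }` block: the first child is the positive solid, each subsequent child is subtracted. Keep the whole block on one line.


difference() { translate([136, 336, 0]) cube([5130, 156, 2880]); translate([3252, 336, 0]) cube([826, 156, 2048]); }
translate([136, 4210, 0]) cube([5130, 156, 2880]);
translate([136, 492, 0]) cube([156, 3718, 2880]);
translate([5110, 492, 0]) cube([156, 3718, 2880]);


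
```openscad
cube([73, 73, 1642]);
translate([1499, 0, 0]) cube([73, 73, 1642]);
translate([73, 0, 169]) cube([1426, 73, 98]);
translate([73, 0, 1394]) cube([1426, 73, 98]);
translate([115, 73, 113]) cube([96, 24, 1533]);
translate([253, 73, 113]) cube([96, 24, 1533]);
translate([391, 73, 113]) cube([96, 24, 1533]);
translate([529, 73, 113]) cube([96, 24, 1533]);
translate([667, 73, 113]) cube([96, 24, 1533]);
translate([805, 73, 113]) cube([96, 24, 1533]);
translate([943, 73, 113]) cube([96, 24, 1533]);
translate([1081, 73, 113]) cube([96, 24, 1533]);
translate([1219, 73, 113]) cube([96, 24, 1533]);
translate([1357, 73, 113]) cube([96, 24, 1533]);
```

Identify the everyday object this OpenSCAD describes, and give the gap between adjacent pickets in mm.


A fence section. The picket gap is 42 mm.

Two posts, two rails, 10 pickets — a fence section. Span 1426 mm holds 10 pickets of 96 mm with 11 equal gaps: ⌊(1426 − 10·96) / 11⌋ = 42 mm.


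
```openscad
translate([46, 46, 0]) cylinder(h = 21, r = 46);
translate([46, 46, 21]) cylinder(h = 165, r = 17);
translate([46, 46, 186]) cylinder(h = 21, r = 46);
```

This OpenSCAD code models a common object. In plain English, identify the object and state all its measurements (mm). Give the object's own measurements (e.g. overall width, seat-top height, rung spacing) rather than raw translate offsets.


A spool: two coaxial disc flanges of radius 46 mm and thickness 21 mm, joined by a core cylinder of radius 17 mm and height 165 mm. The lower flange rests on z = 0 and the three cylinders share a vertical axis.


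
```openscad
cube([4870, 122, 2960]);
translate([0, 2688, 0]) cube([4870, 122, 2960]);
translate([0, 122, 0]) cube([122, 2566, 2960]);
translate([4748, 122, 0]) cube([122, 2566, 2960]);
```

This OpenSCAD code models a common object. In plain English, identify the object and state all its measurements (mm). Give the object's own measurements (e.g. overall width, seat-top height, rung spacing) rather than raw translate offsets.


The wall frame of a small rectangular building: four walls, each 2960 mm tall and 122 mm thick, enclosing a footprint 4870 mm (x) by 2810 mm (y) outside-to-outside, with no floor or roof. The front and back walls (the −y and +y sides) span the full width; the two side walls fit between them.


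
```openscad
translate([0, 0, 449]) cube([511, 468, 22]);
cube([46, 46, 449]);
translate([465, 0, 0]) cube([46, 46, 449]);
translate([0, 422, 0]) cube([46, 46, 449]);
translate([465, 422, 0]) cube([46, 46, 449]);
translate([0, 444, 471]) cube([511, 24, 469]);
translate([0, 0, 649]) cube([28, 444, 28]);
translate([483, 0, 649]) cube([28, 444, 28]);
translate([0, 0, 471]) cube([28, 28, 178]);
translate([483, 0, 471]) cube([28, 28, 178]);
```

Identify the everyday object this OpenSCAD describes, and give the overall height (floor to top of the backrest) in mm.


A chair. The overall height is 940 mm.

A slab on four corner posts with a tall panel at the back — a chair. The seat slab sits at z = 449 with thickness 22, and the 469 mm backrest starts at the seat top, so the overall height is 449 + 22 + 469 = 940 mm.


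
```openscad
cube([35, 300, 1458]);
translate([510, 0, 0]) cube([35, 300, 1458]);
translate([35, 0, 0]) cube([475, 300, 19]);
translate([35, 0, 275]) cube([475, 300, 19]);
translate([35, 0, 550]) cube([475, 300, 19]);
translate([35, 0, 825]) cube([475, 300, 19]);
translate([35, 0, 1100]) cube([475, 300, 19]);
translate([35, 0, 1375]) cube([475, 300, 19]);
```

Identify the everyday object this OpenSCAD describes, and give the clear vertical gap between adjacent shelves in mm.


A bookshelf. The clear shelf gap is 256 mm.

Two tall side panels with 6 horizontal boards between them — a bookshelf. The first two shelf undersides are at z = 0 and z = 275; with shelf thickness 19, the clear gap is 275 − 0 − 19 = 256 mm.


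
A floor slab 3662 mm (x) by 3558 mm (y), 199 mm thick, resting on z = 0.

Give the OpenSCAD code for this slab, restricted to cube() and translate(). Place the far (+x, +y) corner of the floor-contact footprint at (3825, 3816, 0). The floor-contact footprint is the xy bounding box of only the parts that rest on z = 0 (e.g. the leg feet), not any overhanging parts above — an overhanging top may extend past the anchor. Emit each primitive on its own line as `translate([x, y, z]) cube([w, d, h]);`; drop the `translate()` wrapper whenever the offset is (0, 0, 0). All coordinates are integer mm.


translate([163, 258, 0]) cube([3662, 3558, 199]);


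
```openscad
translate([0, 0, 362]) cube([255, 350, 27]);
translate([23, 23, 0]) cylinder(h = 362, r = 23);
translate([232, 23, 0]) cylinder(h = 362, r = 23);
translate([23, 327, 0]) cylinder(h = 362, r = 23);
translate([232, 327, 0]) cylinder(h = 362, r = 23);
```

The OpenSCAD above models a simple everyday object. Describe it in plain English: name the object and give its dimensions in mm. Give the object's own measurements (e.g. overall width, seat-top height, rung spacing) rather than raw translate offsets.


A four-legged stool. The seat is a 255×350×27 mm slab whose top surface is at z = 389 mm; four round legs, each 46 mm in diameter, run from the floor (z = 0) to the underside of the seat, each leg's axis is inset half a diameter from the nearest pair of seat edges (so the leg's bounding box is flush with the corner).


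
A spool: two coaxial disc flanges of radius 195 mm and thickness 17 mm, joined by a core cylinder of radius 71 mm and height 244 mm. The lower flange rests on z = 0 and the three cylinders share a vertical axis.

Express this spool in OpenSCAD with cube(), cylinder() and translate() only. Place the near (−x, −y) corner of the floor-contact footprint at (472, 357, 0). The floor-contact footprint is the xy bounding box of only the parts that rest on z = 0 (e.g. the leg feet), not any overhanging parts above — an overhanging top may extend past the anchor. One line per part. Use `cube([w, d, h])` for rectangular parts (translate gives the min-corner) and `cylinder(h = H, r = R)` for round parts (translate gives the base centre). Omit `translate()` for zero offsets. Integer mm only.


translate([667, 552, 0]) cylinder(h = 17, r = 195);
translate([667, 552, 17]) cylinder(h = 244, r = 71);
translate([667, 552, 261]) cylinder(h = 17, r = 195);


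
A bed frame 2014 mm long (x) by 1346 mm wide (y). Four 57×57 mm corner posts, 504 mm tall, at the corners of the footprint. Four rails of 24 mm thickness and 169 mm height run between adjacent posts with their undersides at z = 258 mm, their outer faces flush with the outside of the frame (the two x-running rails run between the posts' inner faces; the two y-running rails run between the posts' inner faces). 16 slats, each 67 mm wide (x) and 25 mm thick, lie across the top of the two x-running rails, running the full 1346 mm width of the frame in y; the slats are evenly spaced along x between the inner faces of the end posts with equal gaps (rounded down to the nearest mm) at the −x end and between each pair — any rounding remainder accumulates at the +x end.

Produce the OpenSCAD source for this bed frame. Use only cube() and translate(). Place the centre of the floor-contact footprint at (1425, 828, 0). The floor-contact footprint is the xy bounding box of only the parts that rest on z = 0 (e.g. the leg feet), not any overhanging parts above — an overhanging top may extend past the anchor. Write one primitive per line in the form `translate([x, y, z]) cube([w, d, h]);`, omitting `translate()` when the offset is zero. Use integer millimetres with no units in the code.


translate([418, 155, 0]) cube([57, 57, 504]);
translate([418, 1444, 0]) cube([57, 57, 504]);
translate([2375, 155, 0]) cube([57, 57, 504]);
translate([2375, 1444, 0]) cube([57, 57, 504]);
translate([475, 155, 258]) cube([1900, 24, 169]);
translate([475, 1477, 258]) cube([1900, 24, 169]);
translate([418, 212, 258]) cube([24, 1232, 169]);
translate([2408, 212, 258]) cube([24, 1232, 169]);
translate([523, 155, 427]) cube([67, 1346, 25]);
translate([638, 155, 427]) cube([67, 1346, 25]);
translate([753, 155, 427]) cube([67, 1346, 25]);
translate([868, 155, 427]) cube([67, 1346, 25]);
translate([983, 155, 427]) cube([67, 1346, 25]);
translate([1098, 155, 427]) cube([67, 1346, 25]);
translate([1213, 155, 427]) cube([67, 1346, 25]);
translate([1328, 155, 427]) cube([67, 1346, 25]);
translate([1443, 155, 427]) cube([67, 1346, 25]);
translate([1558, 155, 427]) cube([67, 1346, 25]);
translate([1673, 155, 427]) cube([67, 1346, 25]);
translate([1788, 155, 427]) cube([67, 1346, 25]);
translate([1903, 155, 427]) cube([67, 1346, 25]);
translate([2018, 155, 427]) cube([67, 1346, 25]);
translate([2133, 155, 427]) cube([67, 1346, 25]);
translate([2248, 155, 427]) cube([67, 1346, 25]);


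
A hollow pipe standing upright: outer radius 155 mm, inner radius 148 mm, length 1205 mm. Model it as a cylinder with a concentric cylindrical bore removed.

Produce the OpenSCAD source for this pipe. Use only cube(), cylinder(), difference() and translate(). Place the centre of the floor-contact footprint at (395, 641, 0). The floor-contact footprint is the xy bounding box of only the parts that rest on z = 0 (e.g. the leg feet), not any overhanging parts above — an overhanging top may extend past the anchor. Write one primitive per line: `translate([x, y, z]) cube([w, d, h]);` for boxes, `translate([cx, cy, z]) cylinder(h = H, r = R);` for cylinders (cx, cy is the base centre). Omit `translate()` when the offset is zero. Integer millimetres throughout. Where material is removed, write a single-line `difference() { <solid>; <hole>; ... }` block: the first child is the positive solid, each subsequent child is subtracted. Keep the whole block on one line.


difference() { translate([395, 641, 0]) cylinder(h = 1205, r = 155); translate([395, 641, 0]) cylinder(h = 1205, r = 148); }


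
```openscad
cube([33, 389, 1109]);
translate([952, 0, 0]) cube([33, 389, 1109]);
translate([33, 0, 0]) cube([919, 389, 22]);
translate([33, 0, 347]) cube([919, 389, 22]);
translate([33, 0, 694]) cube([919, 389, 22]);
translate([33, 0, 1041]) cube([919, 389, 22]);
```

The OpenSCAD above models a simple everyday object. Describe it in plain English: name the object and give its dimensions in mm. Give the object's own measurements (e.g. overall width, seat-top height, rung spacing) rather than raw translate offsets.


An open bookshelf. Two side panels, each 33 mm thick, 389 mm deep and 1109 mm tall, stand 985 mm apart (outside-to-outside). Between them sit 4 shelves, each 22 mm thick and 389 mm deep, spanning the full gap between the sides. The bottom shelf rests on the floor (its underside at z = 0) and the clear gap between one shelf's top and the next shelf's underside is 325 mm.


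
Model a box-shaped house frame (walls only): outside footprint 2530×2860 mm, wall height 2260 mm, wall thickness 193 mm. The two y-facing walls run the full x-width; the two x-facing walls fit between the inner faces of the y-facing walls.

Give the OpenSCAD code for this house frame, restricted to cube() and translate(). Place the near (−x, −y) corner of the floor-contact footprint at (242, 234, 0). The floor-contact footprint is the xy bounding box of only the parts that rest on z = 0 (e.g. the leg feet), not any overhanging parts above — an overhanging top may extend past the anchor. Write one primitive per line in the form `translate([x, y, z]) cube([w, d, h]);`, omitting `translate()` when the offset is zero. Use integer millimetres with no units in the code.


translate([242, 234, 0]) cube([2530, 193, 2260]);
translate([242, 2901, 0]) cube([2530, 193, 2260]);
translate([242, 427, 0]) cube([193, 2474, 2260]);
translate([2579, 427, 0]) cube([193, 2474, 2260]);


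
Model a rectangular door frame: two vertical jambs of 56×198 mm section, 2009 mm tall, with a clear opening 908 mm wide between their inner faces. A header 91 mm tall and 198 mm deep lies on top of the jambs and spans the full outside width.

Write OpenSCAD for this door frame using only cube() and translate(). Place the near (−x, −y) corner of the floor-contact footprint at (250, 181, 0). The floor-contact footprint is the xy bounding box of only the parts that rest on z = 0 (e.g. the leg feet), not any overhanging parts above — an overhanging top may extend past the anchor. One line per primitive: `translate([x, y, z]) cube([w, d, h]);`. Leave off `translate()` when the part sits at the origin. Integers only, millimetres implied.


translate([250, 181, 0]) cube([56, 198, 2009]);
translate([1214, 181, 0]) cube([56, 198, 2009]);
translate([250, 181, 2009]) cube([1020, 198, 91]);
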